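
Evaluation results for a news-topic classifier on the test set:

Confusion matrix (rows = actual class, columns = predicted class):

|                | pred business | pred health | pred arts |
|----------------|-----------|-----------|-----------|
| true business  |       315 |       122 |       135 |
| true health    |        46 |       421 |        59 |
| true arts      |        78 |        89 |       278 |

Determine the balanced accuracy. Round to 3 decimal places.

0.659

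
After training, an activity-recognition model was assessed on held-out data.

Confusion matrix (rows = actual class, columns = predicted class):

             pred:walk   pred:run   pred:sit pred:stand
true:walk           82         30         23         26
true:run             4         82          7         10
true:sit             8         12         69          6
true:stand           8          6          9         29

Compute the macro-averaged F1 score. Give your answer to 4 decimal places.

0.6197

Per-class F1 score (2·TP/(2·TP+FP+FN)):
  walk: TP=82, FP=4+8+8=20, FN=30+23+26=79 → 164/263 = 0.62357
  run: TP=82, FP=30+12+6=48, FN=4+7+10=21 → 164/233 = 0.70386
  sit: TP=69, FP=23+7+9=39, FN=8+12+6=26 → 138/203 = 0.67980
  stand: TP=29, FP=26+10+6=42, FN=8+6+9=23 → 58/123 = 0.47154
Macro-F1 score = mean = (0.62357 + 0.70386 + 0.67980 + 0.47154) / 4 = 0.6197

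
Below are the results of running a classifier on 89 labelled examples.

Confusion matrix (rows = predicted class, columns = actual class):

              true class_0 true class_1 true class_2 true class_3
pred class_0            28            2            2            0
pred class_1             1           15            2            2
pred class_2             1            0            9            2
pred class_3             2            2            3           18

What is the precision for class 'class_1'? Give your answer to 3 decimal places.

0.750

One-vs-rest for 'class_1': TP = diagonal; FP = other classes predicted 'class_1'; FN = 'class_1' predicted as other.
precision = TP/(TP+FP).
class_1: TP=15, FP=1+2+2=5 → 15/20 = 0.7500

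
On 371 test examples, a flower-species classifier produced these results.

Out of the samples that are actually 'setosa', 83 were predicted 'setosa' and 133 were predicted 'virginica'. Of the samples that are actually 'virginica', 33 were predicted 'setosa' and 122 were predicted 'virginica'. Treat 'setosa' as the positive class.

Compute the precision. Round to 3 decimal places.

0.716

Precision = TP/(TP+FP) = 83/(83+33) = 83/116 = 0.716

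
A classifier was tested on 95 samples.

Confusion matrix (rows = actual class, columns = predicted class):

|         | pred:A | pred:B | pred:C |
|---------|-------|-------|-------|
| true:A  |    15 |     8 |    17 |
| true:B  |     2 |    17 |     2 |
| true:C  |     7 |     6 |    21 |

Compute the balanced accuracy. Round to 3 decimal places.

0.601

Balanced accuracy = mean of per-class recall.
  A: recall = 15/40 = 0.3750
  B: recall = 17/21 = 0.8095
  C: recall = 21/34 = 0.6176
Mean = (0.3750 + 0.8095 + 0.6176) / 3 = 0.601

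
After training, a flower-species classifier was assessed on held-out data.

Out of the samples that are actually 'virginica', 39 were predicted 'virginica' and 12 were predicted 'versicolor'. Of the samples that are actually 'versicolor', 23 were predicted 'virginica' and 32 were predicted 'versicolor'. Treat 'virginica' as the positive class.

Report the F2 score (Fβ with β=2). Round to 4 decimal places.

Fβ = (1+β²)·TP / ((1+β²)·TP + β²·FN + FP), with β²=4
= 5·39 / (5·39 + 4·12 + 23) = 0.7331

0.7331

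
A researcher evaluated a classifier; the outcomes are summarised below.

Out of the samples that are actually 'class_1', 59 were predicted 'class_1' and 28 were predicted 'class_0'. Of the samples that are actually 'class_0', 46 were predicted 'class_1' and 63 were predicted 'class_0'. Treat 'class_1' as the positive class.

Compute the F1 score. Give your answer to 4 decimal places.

0.6146

Precision = TP/(TP+FP) = 59/105 = 0.5619
Recall = TP/(TP+FN) = 59/87 = 0.6782
F1 = 2·TP/(2·TP+FP+FN) = 118/192 = 0.6146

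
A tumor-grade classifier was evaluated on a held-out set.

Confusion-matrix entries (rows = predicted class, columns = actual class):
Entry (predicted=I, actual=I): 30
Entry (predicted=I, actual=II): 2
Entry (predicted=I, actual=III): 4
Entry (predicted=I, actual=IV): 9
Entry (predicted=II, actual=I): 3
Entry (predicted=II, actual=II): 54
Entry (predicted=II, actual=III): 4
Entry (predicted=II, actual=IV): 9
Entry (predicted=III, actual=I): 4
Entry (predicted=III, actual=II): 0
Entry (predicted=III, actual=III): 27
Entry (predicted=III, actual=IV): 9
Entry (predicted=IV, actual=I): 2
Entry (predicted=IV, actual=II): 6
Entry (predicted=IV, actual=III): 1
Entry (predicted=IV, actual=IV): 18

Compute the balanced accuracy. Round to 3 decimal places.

0.698

Balanced accuracy = mean of per-class recall.
  I: recall = 30/39 = 0.7692
  II: recall = 54/62 = 0.8710
  III: recall = 27/36 = 0.7500
  IV: recall = 18/45 = 0.4000
Mean = (0.7692 + 0.8710 + 0.7500 + 0.4000) / 4 = 0.698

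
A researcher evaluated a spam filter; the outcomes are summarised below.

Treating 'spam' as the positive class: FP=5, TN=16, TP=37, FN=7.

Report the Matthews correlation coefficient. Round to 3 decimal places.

MCC = (TP·TN − FP·FN) / √((TP+FP)(TP+FN)(TN+FP)(TN+FN))
Numerator = 37·16 − 5·7 = 557
Denominator = √(42·44·21·23) = √892584 = 944.7666
MCC = 557 / 944.7666 = 0.590

0.590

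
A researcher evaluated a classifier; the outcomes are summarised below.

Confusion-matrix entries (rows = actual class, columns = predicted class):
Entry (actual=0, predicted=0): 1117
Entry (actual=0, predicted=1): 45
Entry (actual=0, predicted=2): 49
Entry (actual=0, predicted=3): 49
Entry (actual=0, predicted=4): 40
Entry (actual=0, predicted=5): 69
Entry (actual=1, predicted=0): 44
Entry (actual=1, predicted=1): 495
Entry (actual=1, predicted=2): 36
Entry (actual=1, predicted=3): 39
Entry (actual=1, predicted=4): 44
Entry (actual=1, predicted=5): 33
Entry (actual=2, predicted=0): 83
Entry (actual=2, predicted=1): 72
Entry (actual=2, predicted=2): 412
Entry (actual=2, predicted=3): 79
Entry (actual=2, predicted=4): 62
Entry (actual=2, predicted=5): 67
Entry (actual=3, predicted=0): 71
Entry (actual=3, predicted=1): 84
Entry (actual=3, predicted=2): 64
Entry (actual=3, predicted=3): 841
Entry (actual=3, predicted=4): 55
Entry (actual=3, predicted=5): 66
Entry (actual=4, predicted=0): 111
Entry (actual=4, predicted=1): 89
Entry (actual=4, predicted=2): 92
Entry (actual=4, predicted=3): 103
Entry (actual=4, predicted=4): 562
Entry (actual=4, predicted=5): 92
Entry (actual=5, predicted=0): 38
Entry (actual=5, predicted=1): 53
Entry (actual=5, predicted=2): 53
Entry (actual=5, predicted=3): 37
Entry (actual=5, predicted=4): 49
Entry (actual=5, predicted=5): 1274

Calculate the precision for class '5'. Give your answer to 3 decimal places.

0.796

precision = TP/(TP+FP).
5: TP=1274, FP=69+33+67+66+92=327 → 1274/1601 = 0.7958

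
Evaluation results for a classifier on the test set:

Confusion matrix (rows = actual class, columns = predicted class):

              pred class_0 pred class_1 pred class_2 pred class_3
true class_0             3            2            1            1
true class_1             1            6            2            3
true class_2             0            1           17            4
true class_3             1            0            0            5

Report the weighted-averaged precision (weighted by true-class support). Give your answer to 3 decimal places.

0.707

Per-class precision (TP/(TP+FP)):
  class_0: TP=3, FP=1+0+1=2 → 3/5 = 0.6000
  class_1: TP=6, FP=2+1+0=3 → 6/9 = 0.6667
  class_2: TP=17, FP=1+2+0=3 → 17/20 = 0.8500
  class_3: TP=5, FP=1+3+4=8 → 5/13 = 0.3846
Weighted-precision = Σ (supportᵢ/N)·precisionᵢ with N=47: (7/47)·0.6000 + (12/47)·0.6667 + (22/47)·0.8500 + (6/47)·0.3846 = 0.707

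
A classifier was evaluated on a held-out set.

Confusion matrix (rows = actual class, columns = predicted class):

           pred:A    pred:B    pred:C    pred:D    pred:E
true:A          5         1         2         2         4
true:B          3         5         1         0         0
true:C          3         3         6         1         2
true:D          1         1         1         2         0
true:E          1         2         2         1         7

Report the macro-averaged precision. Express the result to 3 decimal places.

0.435

Per-class precision (TP/(TP+FP)):
  A: TP=5, FP=3+3+1+1=8 → 5/13 = 0.3846
  B: TP=5, FP=1+3+1+2=7 → 5/12 = 0.4167
  C: TP=6, FP=2+1+1+2=6 → 6/12 = 0.5000
  D: TP=2, FP=2+0+1+1=4 → 2/6 = 0.3333
  E: TP=7, FP=4+0+2+0=6 → 7/13 = 0.5385
Macro-precision = mean = (0.3846 + 0.4167 + 0.5000 + 0.3333 + 0.5385) / 5 = 0.435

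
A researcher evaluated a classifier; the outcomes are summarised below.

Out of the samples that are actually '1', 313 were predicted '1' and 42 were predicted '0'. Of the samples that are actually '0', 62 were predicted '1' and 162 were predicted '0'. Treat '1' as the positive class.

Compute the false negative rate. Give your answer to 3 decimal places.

FNR = FN/(FN+TP) = 42/(42+313) = 0.118

0.118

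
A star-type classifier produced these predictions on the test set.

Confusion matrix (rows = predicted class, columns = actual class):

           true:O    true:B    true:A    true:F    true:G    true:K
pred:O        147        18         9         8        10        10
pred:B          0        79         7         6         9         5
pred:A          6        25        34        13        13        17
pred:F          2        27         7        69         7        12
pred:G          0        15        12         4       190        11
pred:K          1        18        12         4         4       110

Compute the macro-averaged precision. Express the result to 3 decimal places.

Per-class precision (TP/(TP+FP)):
  O: TP=147, FP=18+9+8+10+10=55 → 147/202 = 0.7277
  B: TP=79, FP=0+7+6+9+5=27 → 79/106 = 0.7453
  A: TP=34, FP=6+25+13+13+17=74 → 34/108 = 0.3148
  F: TP=69, FP=2+27+7+7+12=55 → 69/124 = 0.5565
  G: TP=190, FP=0+15+12+4+11=42 → 190/232 = 0.8190
  K: TP=110, FP=1+18+12+4+4=39 → 110/149 = 0.7383
Macro-precision = mean = (0.7277 + 0.7453 + 0.3148 + 0.5565 + 0.8190 + 0.7383) / 6 = 0.650

0.650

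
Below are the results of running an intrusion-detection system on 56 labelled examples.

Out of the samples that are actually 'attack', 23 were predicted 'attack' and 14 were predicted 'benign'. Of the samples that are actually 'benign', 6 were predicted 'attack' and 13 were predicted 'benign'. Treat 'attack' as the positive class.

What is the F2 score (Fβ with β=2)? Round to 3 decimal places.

Fβ = (1+β²)·TP / ((1+β²)·TP + β²·FN + FP), with β²=4
= 5·23 / (5·23 + 4·14 + 6) = 0.650

0.650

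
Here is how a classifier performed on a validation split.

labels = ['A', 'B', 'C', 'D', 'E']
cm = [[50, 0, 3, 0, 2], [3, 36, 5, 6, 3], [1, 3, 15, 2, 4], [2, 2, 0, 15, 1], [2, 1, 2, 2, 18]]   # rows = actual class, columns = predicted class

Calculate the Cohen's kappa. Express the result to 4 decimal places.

Observed agreement pₒ = trace/N = 134/178 = 0.75281
Expected agreement pₑ = Σ (rowᵢ·colᵢ)/N² = (55·58 + 53·42 + 25·25 + 20·25 + 25·28)/178² = 0.22854
κ = (pₒ − pₑ)/(1 − pₑ) = (0.75281 − 0.22854)/(1 − 0.22854) = 0.6796

0.6796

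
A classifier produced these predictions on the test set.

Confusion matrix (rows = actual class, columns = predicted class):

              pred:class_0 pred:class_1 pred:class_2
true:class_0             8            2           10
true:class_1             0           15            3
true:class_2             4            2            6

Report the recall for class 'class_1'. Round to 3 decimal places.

recall = TP/(TP+FN).
class_1: TP=15, FN=0+3=3 → 15/18 = 0.8333

0.833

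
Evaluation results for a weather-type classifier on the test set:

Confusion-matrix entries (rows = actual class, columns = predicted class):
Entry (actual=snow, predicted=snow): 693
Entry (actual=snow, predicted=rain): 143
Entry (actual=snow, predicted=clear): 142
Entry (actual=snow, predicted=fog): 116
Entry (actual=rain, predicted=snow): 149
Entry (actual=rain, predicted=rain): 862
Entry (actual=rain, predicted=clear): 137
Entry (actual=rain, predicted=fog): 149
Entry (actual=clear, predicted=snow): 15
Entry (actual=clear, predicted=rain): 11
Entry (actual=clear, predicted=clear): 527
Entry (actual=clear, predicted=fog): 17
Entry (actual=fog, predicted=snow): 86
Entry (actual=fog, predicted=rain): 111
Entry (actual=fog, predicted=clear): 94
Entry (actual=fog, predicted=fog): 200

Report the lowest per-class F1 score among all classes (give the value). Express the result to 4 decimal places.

0.4111

Per-class F1 score (2·TP/(2·TP+FP+FN)):
  snow: TP=693, FP=149+15+86=250, FN=143+142+116=401 → 1386/2037 = 0.68041
  rain: TP=862, FP=143+11+111=265, FN=149+137+149=435 → 1724/2424 = 0.71122
  clear: TP=527, FP=142+137+94=373, FN=15+11+17=43 → 1054/1470 = 0.71701
  fog: TP=200, FP=116+149+17=282, FN=86+111+94=291 → 400/973 = 0.41110
Lowest is class 'fog' with F1 score = 0.4111.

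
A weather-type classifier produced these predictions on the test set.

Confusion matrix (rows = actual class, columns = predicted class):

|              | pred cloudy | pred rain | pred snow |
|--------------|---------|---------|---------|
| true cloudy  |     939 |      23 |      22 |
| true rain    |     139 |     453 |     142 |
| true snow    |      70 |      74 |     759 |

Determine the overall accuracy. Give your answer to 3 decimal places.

Accuracy = trace / total = (939+453+759=2151) / 2621 = 2151/2621 = 0.821

0.821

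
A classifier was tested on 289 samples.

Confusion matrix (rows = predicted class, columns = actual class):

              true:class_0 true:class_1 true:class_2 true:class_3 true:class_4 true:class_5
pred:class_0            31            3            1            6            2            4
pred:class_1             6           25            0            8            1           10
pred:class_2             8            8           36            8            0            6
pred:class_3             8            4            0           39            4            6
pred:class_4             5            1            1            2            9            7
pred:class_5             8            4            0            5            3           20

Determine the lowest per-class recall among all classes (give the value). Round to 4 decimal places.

0.3774

Per-class recall (TP/(TP+FN)):
  class_0: TP=31, FN=6+8+8+5+8=35 → 31/66 = 0.46970
  class_1: TP=25, FN=3+8+4+1+4=20 → 25/45 = 0.55556
  class_2: TP=36, FN=1+0+0+1+0=2 → 36/38 = 0.94737
  class_3: TP=39, FN=6+8+8+2+5=29 → 39/68 = 0.57353
  class_4: TP=9, FN=2+1+0+4+3=10 → 9/19 = 0.47368
  class_5: TP=20, FN=4+10+6+6+7=33 → 20/53 = 0.37736
Lowest is class 'class_5' with recall = 0.3774.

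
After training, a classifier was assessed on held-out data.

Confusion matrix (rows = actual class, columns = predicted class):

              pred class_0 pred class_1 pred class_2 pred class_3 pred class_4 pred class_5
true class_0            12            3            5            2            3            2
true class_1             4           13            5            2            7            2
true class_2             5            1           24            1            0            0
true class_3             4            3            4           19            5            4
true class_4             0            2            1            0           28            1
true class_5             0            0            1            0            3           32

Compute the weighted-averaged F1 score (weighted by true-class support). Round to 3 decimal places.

0.634

Per-class F1 score (2·TP/(2·TP+FP+FN)):
  class_0: TP=12, FP=4+5+4+0+0=13, FN=3+5+2+3+2=15 → 24/52 = 0.4615
  class_1: TP=13, FP=3+1+3+2+0=9, FN=4+5+2+7+2=20 → 26/55 = 0.4727
  class_2: TP=24, FP=5+5+4+1+1=16, FN=5+1+1+0+0=7 → 48/71 = 0.6761
  class_3: TP=19, FP=2+2+1+0+0=5, FN=4+3+4+5+4=20 → 38/63 = 0.6032
  class_4: TP=28, FP=3+7+0+5+3=18, FN=0+2+1+0+1=4 → 56/78 = 0.7179
  class_5: TP=32, FP=2+2+0+4+1=9, FN=0+0+1+0+3=4 → 64/77 = 0.8312
Weighted-F1 score = Σ (supportᵢ/N)·F1 scoreᵢ with N=198: (27/198)·0.4615 + (33/198)·0.4727 + (31/198)·0.6761 + (39/198)·0.6032 + (32/198)·0.7179 + (36/198)·0.8312 = 0.634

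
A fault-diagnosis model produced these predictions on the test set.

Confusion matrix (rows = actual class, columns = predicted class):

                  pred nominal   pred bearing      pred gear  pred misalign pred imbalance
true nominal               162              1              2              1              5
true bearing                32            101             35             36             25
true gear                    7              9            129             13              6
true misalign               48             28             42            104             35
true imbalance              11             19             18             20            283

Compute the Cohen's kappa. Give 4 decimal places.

0.5762

Observed agreement pₒ = trace/N = 779/1172 = 0.66468
Expected agreement pₑ = Σ (rowᵢ·colᵢ)/N² = (171·260 + 229·158 + 164·226 + 257·174 + 351·354)/1172² = 0.20871
κ = (pₒ − pₑ)/(1 − pₑ) = (0.66468 − 0.20871)/(1 − 0.20871) = 0.5762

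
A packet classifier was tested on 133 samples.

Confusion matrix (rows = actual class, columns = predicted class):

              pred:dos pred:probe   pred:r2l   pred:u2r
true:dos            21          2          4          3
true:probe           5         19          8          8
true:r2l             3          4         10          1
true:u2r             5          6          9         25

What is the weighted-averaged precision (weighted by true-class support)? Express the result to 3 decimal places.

0.596

Per-class precision (TP/(TP+FP)):
  dos: TP=21, FP=5+3+5=13 → 21/34 = 0.6176
  probe: TP=19, FP=2+4+6=12 → 19/31 = 0.6129
  r2l: TP=10, FP=4+8+9=21 → 10/31 = 0.3226
  u2r: TP=25, FP=3+8+1=12 → 25/37 = 0.6757
Weighted-precision = Σ (supportᵢ/N)·precisionᵢ with N=133: (30/133)·0.6176 + (40/133)·0.6129 + (18/133)·0.3226 + (45/133)·0.6757 = 0.596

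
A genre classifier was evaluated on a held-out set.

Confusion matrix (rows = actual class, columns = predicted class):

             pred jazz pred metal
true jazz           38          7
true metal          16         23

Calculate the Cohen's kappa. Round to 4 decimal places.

0.4410

Observed agreement pₒ = trace/N = 61/84 = 0.72619
Expected agreement pₑ = Σ (rowᵢ·colᵢ)/N² = (45·54 + 39·30)/84² = 0.51020
κ = (pₒ − pₑ)/(1 − pₑ) = (0.72619 − 0.51020)/(1 − 0.51020) = 0.4410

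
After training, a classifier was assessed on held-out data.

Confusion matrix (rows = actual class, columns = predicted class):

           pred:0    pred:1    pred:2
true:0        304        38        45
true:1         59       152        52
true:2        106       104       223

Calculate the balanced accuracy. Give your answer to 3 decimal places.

Balanced accuracy = mean of per-class recall.
  0: recall = 304/387 = 0.7855
  1: recall = 152/263 = 0.5779
  2: recall = 223/433 = 0.5150
Mean = (0.7855 + 0.5779 + 0.5150) / 3 = 0.626

0.626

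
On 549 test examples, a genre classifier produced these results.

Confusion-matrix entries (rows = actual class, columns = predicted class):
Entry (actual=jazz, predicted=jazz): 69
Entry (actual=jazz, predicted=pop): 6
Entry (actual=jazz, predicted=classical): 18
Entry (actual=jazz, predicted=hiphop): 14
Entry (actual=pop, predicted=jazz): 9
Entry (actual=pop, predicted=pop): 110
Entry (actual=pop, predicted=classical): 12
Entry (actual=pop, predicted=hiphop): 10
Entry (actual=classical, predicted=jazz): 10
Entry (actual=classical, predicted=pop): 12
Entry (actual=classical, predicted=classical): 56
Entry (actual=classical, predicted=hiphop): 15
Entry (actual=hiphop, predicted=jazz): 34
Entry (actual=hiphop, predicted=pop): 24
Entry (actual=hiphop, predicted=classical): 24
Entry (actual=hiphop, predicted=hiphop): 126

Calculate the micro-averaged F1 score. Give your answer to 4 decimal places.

0.6576

Micro-averaging pools counts across classes: ΣTP=361, ΣFP=188, ΣFN=188.
Micro-F1 score = 2·TP/(2·TP+FP+FN) on pooled counts = 0.6576 (equals overall accuracy in single-label multiclass).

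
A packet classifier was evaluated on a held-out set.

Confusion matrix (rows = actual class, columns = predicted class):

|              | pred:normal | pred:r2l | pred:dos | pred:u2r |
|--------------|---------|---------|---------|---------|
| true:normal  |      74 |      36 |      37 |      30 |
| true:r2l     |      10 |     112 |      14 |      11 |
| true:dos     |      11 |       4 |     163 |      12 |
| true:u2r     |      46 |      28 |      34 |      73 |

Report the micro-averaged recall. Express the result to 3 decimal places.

0.607

Micro-averaging pools counts across classes: ΣTP=422, ΣFP=273, ΣFN=273.
Micro-recall = TP/(TP+FN) on pooled counts = 0.607 (equals overall accuracy in single-label multiclass).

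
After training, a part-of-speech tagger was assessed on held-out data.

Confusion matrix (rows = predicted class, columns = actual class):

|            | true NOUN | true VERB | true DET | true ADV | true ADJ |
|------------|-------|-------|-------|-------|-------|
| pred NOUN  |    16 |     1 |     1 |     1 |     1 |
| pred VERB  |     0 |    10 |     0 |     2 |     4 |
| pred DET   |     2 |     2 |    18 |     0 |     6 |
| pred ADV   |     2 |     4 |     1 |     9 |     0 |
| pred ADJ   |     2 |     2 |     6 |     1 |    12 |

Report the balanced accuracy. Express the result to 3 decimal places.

Balanced accuracy = mean of per-class recall.
  NOUN: recall = 16/22 = 0.7273
  VERB: recall = 10/19 = 0.5263
  DET: recall = 18/26 = 0.6923
  ADV: recall = 9/13 = 0.6923
  ADJ: recall = 12/23 = 0.5217
Mean = (0.7273 + 0.5263 + 0.6923 + 0.6923 + 0.5217) / 5 = 0.632

0.632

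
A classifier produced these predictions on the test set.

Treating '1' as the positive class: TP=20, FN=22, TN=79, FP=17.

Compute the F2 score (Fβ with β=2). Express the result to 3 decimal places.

0.488

Fβ = (1+β²)·TP / ((1+β²)·TP + β²·FN + FP), with β²=4
= 5·20 / (5·20 + 4·22 + 17) = 0.488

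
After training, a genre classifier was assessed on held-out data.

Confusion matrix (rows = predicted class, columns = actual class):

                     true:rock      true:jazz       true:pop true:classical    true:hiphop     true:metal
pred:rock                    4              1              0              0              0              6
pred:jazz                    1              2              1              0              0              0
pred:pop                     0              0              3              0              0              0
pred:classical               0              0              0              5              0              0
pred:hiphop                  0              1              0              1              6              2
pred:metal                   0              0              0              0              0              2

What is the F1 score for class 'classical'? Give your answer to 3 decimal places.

F1 score = 2·TP/(2·TP+FP+FN).
classical: TP=5, FP=0+0+0+0+0=0, FN=0+0+0+1+0=1 → 10/11 = 0.9091

0.909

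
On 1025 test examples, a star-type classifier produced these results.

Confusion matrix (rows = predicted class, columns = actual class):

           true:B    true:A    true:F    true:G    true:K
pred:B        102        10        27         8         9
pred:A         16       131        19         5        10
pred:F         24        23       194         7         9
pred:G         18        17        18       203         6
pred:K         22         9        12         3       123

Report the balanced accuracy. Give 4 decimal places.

0.7300

Balanced accuracy = mean of per-class recall.
  B: recall = 102/182 = 0.56044
  A: recall = 131/190 = 0.68947
  F: recall = 194/270 = 0.71852
  G: recall = 203/226 = 0.89823
  K: recall = 123/157 = 0.78344
Mean = (0.56044 + 0.68947 + 0.71852 + 0.89823 + 0.78344) / 5 = 0.7300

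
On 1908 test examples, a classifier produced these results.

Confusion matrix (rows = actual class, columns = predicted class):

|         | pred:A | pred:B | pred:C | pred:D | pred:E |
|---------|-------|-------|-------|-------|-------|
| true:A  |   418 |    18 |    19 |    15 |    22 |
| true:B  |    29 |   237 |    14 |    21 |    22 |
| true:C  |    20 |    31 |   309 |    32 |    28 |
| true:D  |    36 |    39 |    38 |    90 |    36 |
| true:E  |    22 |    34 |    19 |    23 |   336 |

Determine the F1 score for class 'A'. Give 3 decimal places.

0.822

One-vs-rest for 'A': TP = diagonal; FP = other classes predicted 'A'; FN = 'A' predicted as other.
F1 score = 2·TP/(2·TP+FP+FN).
A: TP=418, FP=29+20+36+22=107, FN=18+19+15+22=74 → 836/1017 = 0.8220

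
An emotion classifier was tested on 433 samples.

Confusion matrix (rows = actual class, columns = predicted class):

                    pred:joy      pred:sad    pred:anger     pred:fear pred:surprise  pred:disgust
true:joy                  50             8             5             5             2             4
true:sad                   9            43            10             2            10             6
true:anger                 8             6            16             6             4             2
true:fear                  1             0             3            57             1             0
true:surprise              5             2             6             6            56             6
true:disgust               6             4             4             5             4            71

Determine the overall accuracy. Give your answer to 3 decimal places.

0.677

Accuracy = trace / total = (50+43+16+57+56+71=293) / 433 = 293/433 = 0.677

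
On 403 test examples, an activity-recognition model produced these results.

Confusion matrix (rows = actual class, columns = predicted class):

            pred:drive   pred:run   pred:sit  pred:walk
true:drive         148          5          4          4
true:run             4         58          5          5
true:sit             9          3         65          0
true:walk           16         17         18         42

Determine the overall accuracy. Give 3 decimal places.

0.777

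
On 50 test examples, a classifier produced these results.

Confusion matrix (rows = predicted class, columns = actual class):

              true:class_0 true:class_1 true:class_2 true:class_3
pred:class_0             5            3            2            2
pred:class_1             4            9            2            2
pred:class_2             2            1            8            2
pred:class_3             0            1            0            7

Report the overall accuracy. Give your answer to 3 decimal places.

0.580

Accuracy = trace / total = (5+9+8+7=29) / 50 = 29/50 = 0.580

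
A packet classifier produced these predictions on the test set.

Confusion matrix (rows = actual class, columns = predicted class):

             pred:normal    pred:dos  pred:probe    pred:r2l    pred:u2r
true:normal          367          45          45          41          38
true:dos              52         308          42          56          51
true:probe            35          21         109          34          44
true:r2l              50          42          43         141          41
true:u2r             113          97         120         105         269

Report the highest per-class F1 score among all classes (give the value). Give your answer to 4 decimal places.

0.6366

Per-class F1 score (2·TP/(2·TP+FP+FN)):
  normal: TP=367, FP=52+35+50+113=250, FN=45+45+41+38=169 → 734/1153 = 0.63660
  dos: TP=308, FP=45+21+42+97=205, FN=52+42+56+51=201 → 616/1022 = 0.60274
  probe: TP=109, FP=45+42+43+120=250, FN=35+21+34+44=134 → 218/602 = 0.36213
  r2l: TP=141, FP=41+56+34+105=236, FN=50+42+43+41=176 → 282/694 = 0.40634
  u2r: TP=269, FP=38+51+44+41=174, FN=113+97+120+105=435 → 538/1147 = 0.46905
Highest is class 'normal' with F1 score = 0.6366.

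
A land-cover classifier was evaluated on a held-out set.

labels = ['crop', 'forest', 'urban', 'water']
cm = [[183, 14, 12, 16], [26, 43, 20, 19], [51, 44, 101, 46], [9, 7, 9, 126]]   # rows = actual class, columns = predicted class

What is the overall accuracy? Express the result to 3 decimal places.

Accuracy = trace / total = (183+43+101+126=453) / 726 = 453/726 = 0.624

0.624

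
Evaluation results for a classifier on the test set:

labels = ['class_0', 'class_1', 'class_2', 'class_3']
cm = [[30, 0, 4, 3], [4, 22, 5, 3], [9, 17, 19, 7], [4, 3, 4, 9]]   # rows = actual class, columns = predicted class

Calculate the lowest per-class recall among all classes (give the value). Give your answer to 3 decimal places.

Per-class recall (TP/(TP+FN)):
  class_0: TP=30, FN=0+4+3=7 → 30/37 = 0.8108
  class_1: TP=22, FN=4+5+3=12 → 22/34 = 0.6471
  class_2: TP=19, FN=9+17+7=33 → 19/52 = 0.3654
  class_3: TP=9, FN=4+3+4=11 → 9/20 = 0.4500
Lowest is class 'class_2' with recall = 0.365.

0.365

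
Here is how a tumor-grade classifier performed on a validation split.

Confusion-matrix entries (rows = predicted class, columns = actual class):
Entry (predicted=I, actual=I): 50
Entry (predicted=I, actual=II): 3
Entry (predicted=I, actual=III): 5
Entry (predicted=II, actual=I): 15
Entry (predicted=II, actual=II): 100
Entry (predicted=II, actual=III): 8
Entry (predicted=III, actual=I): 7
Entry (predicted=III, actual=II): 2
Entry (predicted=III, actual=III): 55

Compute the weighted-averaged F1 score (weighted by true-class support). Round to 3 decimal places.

0.833

Per-class F1 score (2·TP/(2·TP+FP+FN)):
  I: TP=50, FP=3+5=8, FN=15+7=22 → 100/130 = 0.7692
  II: TP=100, FP=15+8=23, FN=3+2=5 → 200/228 = 0.8772
  III: TP=55, FP=7+2=9, FN=5+8=13 → 110/132 = 0.8333
Weighted-F1 score = Σ (supportᵢ/N)·F1 scoreᵢ with N=245: (72/245)·0.7692 + (105/245)·0.8772 + (68/245)·0.8333 = 0.833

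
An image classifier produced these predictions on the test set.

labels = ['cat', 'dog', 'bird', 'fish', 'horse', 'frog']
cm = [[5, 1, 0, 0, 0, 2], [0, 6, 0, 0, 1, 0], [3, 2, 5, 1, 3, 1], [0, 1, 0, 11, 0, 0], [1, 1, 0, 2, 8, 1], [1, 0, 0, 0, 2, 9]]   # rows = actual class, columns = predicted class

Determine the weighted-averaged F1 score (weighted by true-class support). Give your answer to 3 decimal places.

Per-class F1 score (2·TP/(2·TP+FP+FN)):
  cat: TP=5, FP=0+3+0+1+1=5, FN=1+0+0+0+2=3 → 10/18 = 0.5556
  dog: TP=6, FP=1+2+1+1+0=5, FN=0+0+0+1+0=1 → 12/18 = 0.6667
  bird: TP=5, FP=0+0+0+0+0=0, FN=3+2+1+3+1=10 → 10/20 = 0.5000
  fish: TP=11, FP=0+0+1+2+0=3, FN=0+1+0+0+0=1 → 22/26 = 0.8462
  horse: TP=8, FP=0+1+3+0+2=6, FN=1+1+0+2+1=5 → 16/27 = 0.5926
  frog: TP=9, FP=2+0+1+0+1=4, FN=1+0+0+0+2=3 → 18/25 = 0.7200
Weighted-F1 score = Σ (supportᵢ/N)·F1 scoreᵢ with N=67: (8/67)·0.5556 + (7/67)·0.6667 + (15/67)·0.5000 + (12/67)·0.8462 + (13/67)·0.5926 + (12/67)·0.7200 = 0.643

0.643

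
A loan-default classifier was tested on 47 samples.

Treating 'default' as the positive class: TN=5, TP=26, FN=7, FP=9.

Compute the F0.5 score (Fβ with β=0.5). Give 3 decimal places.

Fβ = (1+β²)·TP / ((1+β²)·TP + β²·FN + FP), with β²=1/4
= 1.25·26 / (1.25·26 + 0.25·7 + 9) = 0.751

0.751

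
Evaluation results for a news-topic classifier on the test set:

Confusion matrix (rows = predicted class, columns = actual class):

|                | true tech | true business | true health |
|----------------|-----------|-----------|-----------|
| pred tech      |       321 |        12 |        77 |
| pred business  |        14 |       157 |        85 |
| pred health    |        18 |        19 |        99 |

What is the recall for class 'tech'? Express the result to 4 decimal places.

One-vs-rest for 'tech': TP = diagonal; FP = other classes predicted 'tech'; FN = 'tech' predicted as other.
recall = TP/(TP+FN).
tech: TP=321, FN=14+18=32 → 321/353 = 0.90935

0.9093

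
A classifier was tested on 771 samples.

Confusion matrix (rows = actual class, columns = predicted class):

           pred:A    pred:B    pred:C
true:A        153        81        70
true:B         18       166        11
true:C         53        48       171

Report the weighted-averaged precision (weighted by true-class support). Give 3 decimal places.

Per-class precision (TP/(TP+FP)):
  A: TP=153, FP=18+53=71 → 153/224 = 0.6830
  B: TP=166, FP=81+48=129 → 166/295 = 0.5627
  C: TP=171, FP=70+11=81 → 171/252 = 0.6786
Weighted-precision = Σ (supportᵢ/N)·precisionᵢ with N=771: (304/771)·0.6830 + (195/771)·0.5627 + (272/771)·0.6786 = 0.651

0.651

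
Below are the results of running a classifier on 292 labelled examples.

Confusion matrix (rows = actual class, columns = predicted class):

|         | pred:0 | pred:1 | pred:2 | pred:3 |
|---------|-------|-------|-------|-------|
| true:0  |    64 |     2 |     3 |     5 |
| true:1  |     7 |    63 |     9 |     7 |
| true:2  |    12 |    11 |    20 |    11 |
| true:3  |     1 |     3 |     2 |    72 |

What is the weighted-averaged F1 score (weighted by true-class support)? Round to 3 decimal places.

0.737

Per-class F1 score (2·TP/(2·TP+FP+FN)):
  0: TP=64, FP=7+12+1=20, FN=2+3+5=10 → 128/158 = 0.8101
  1: TP=63, FP=2+11+3=16, FN=7+9+7=23 → 126/165 = 0.7636
  2: TP=20, FP=3+9+2=14, FN=12+11+11=34 → 40/88 = 0.4545
  3: TP=72, FP=5+7+11=23, FN=1+3+2=6 → 144/173 = 0.8324
Weighted-F1 score = Σ (supportᵢ/N)·F1 scoreᵢ with N=292: (74/292)·0.8101 + (86/292)·0.7636 + (54/292)·0.4545 + (78/292)·0.8324 = 0.737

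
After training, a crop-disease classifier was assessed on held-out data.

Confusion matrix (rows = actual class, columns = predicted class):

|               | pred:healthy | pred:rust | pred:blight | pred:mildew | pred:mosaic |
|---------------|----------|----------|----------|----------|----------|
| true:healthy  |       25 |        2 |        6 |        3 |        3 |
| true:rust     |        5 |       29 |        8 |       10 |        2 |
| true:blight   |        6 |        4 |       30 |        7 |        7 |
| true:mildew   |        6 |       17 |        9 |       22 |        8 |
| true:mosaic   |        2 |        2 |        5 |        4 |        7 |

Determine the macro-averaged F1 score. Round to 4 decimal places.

Per-class F1 score (2·TP/(2·TP+FP+FN)):
  healthy: TP=25, FP=5+6+6+2=19, FN=2+6+3+3=14 → 50/83 = 0.60241
  rust: TP=29, FP=2+4+17+2=25, FN=5+8+10+2=25 → 58/108 = 0.53704
  blight: TP=30, FP=6+8+9+5=28, FN=6+4+7+7=24 → 60/112 = 0.53571
  mildew: TP=22, FP=3+10+7+4=24, FN=6+17+9+8=40 → 44/108 = 0.40741
  mosaic: TP=7, FP=3+2+7+8=20, FN=2+2+5+4=13 → 14/47 = 0.29787
Macro-F1 score = mean = (0.60241 + 0.53704 + 0.53571 + 0.40741 + 0.29787) / 5 = 0.4761

0.4761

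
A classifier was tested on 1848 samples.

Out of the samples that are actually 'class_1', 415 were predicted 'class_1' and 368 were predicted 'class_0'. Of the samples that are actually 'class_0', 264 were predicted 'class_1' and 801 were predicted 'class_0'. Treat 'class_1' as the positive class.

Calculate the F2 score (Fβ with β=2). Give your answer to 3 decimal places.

0.544

Fβ = (1+β²)·TP / ((1+β²)·TP + β²·FN + FP), with β²=4
= 5·415 / (5·415 + 4·368 + 264) = 0.544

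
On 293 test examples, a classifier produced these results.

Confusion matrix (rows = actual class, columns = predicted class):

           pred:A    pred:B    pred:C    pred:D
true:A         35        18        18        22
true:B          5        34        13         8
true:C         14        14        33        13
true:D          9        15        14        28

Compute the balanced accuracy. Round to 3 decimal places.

0.453

Balanced accuracy = mean of per-class recall.
  A: recall = 35/93 = 0.3763
  B: recall = 34/60 = 0.5667
  C: recall = 33/74 = 0.4459
  D: recall = 28/66 = 0.4242
Mean = (0.3763 + 0.5667 + 0.4459 + 0.4242) / 4 = 0.453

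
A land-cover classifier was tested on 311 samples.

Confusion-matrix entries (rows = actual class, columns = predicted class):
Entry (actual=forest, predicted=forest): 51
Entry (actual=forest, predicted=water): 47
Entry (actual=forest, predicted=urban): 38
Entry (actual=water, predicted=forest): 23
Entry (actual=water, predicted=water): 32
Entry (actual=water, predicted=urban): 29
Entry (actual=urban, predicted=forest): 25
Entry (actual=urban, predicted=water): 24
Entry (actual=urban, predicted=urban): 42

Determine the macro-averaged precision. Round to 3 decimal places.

0.404

Per-class precision (TP/(TP+FP)):
  forest: TP=51, FP=23+25=48 → 51/99 = 0.5152
  water: TP=32, FP=47+24=71 → 32/103 = 0.3107
  urban: TP=42, FP=38+29=67 → 42/109 = 0.3853
Macro-precision = mean = (0.5152 + 0.3107 + 0.3853) / 3 = 0.404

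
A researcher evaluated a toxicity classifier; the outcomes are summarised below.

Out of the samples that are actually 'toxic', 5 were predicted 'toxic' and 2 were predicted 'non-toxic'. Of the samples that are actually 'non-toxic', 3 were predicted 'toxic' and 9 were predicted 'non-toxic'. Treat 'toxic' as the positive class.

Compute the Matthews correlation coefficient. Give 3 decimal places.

0.454

MCC = (TP·TN − FP·FN) / √((TP+FP)(TP+FN)(TN+FP)(TN+FN))
Numerator = 5·9 − 3·2 = 39
Denominator = √(8·7·12·11) = √7392 = 85.9767
MCC = 39 / 85.9767 = 0.454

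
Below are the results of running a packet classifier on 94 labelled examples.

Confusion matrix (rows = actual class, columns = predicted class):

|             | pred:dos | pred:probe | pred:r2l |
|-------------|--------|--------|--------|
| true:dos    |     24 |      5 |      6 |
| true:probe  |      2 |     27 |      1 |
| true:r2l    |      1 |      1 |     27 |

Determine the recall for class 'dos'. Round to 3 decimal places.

Treat 'dos' as positive and all other classes as negative.
recall = TP/(TP+FN).
dos: TP=24, FN=5+6=11 → 24/35 = 0.6857

0.686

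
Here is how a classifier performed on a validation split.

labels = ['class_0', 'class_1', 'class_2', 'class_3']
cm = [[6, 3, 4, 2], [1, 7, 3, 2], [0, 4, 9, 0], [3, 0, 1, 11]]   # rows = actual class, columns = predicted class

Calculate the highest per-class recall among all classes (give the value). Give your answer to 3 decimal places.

Per-class recall (TP/(TP+FN)):
  class_0: TP=6, FN=3+4+2=9 → 6/15 = 0.4000
  class_1: TP=7, FN=1+3+2=6 → 7/13 = 0.5385
  class_2: TP=9, FN=0+4+0=4 → 9/13 = 0.6923
  class_3: TP=11, FN=3+0+1=4 → 11/15 = 0.7333
Highest is class 'class_3' with recall = 0.733.

0.733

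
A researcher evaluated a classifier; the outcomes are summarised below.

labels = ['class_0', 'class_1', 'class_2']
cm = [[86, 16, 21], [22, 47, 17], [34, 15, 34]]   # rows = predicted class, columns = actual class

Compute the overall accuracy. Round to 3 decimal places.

0.572

Accuracy = trace / total = (86+47+34=167) / 292 = 167/292 = 0.572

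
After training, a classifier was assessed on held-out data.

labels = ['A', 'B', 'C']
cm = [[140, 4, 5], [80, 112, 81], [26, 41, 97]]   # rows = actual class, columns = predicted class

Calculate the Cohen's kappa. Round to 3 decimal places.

Observed agreement pₒ = trace/N = 349/586 = 0.5956
Expected agreement pₑ = Σ (rowᵢ·colᵢ)/N² = (149·246 + 273·157 + 164·183)/586² = 0.3190
κ = (pₒ − pₑ)/(1 − pₑ) = (0.5956 − 0.3190)/(1 − 0.3190) = 0.406

0.406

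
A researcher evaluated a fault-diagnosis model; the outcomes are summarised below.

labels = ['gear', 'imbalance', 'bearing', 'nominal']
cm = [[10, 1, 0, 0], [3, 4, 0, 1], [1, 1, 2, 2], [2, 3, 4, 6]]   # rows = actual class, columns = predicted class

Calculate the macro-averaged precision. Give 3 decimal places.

Per-class precision (TP/(TP+FP)):
  gear: TP=10, FP=3+1+2=6 → 10/16 = 0.6250
  imbalance: TP=4, FP=1+1+3=5 → 4/9 = 0.4444
  bearing: TP=2, FP=0+0+4=4 → 2/6 = 0.3333
  nominal: TP=6, FP=0+1+2=3 → 6/9 = 0.6667
Macro-precision = mean = (0.6250 + 0.4444 + 0.3333 + 0.6667) / 4 = 0.517

0.517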